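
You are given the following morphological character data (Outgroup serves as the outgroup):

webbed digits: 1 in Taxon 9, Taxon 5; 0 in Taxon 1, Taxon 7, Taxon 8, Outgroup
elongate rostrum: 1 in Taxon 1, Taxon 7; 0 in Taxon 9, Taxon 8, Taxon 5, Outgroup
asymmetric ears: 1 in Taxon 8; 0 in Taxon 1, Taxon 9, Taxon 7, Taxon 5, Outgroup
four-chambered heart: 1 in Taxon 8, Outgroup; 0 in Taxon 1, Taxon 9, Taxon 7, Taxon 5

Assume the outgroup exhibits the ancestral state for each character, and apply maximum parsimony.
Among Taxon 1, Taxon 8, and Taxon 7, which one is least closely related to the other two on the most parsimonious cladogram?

Taxon 8

Character polarity is set by the outgroup: the derived state is whichever differs from the outgroup's state, so for four-chambered heart the derived state is '0', and for the remaining characters it is '1'.
webbed digits: derived state '1' in Taxon 5 and Taxon 9 only — synapomorphy for {Taxon 5, Taxon 9}.
Only Taxon 1 and Taxon 7 show the derived state '1' for elongate rostrum, supporting them as a clade.
asymmetric ears: derived state '1' in Taxon 8 only — an autapomorphy, so it tells us nothing about relationships among taxa.
four-chambered heart: derived state '0' in Taxon 1, Taxon 5, Taxon 7, and Taxon 9 only — synapomorphy for {Taxon 1, Taxon 5, Taxon 7, Taxon 9}.
Most parsimonious ingroup topology: (((Taxon 7,Taxon 1),(Taxon 5,Taxon 9)),Taxon 8).
Taxon 1 and Taxon 7 share a more recent common ancestor with each other than either does with Taxon 8, so Taxon 8 is the least closely related of the three.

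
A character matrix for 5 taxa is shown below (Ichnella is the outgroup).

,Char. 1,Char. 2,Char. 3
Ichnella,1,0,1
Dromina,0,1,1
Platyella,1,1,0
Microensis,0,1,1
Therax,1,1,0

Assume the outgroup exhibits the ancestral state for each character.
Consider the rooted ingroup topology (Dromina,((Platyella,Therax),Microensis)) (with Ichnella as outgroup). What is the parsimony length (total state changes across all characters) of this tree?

4

Map each character onto (Dromina,((Platyella,Therax),Microensis)) (rooted by Ichnella) and count the minimum state changes it requires (Fitch parsimony):
Char. 1: 2; Char. 2: 1; Char. 3: 1.
Total tree length = 4.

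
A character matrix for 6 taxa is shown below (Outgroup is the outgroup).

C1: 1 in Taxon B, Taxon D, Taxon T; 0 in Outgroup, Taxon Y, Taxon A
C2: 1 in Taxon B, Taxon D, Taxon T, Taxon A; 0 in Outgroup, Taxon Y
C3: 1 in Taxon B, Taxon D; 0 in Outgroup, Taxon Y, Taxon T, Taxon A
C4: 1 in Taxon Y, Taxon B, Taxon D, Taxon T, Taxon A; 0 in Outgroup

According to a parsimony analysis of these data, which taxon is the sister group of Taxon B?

The outgroup has state '0' for every character, so '1' is the derived state throughout.
C1 (derived state '1') is shared by Taxon B, Taxon D, and Taxon T — a synapomorphy uniting that clade.
Only Taxon A, Taxon B, Taxon D, and Taxon T show the derived state '1' for C2, supporting them as a clade.
C3: derived state '1' in Taxon B and Taxon D only — synapomorphy for {Taxon B, Taxon D}.
C4 (derived state '1') is shared by all ingroup taxa — unites the whole ingroup.
Most parsimonious ingroup topology: (Taxon Y,(((Taxon B,Taxon D),Taxon T),Taxon A)).
Taxon B and Taxon D form a cherry on this tree, so they are sister taxa.

Taxon D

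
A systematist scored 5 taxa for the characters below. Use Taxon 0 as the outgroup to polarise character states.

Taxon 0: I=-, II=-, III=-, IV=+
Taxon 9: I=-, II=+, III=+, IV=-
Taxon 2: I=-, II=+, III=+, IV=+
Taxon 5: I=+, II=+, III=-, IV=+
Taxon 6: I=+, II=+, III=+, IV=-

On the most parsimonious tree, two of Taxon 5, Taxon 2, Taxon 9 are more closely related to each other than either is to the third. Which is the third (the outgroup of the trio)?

Taxon 5

Character polarity is set by the outgroup: the derived state is whichever differs from the outgroup's state, so for IV the derived state is '-', and for the remaining characters it is '+'.
I groups Taxon 5 and Taxon 6, which is incompatible with the clades supported by the remaining characters; treating it as convergent (homoplasy) costs fewer steps than any alternative tree.
All ingroup taxa share the derived state '+' for II; it defines the ingroup but does not resolve relationships within it.
III (derived state '+') is shared by Taxon 2, Taxon 6, and Taxon 9 — a synapomorphy uniting that clade.
IV: derived state '-' in Taxon 6 and Taxon 9 only — synapomorphy for {Taxon 6, Taxon 9}.
Most parsimonious ingroup topology: (((Taxon 9,Taxon 6),Taxon 2),Taxon 5).
Taxon 9 and Taxon 2 share a more recent common ancestor with each other than either does with Taxon 5, so Taxon 5 is the least closely related of the three.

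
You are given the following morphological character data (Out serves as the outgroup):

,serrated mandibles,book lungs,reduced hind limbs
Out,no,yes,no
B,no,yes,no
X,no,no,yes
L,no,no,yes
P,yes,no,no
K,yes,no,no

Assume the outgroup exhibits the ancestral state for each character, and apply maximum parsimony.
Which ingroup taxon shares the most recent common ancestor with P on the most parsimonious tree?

K

Character polarity is set by the outgroup: the derived state is whichever differs from the outgroup's state, so for book lungs the derived state is 'no', and for the remaining characters it is 'yes'.
serrated mandibles (derived state 'yes') is shared by K and P — a synapomorphy uniting that clade.
Only K, L, P, and X show the derived state 'no' for book lungs, supporting them as a clade.
reduced hind limbs (derived state 'yes') is shared by L and X — a synapomorphy uniting that clade.
Most parsimonious ingroup topology: (B,((X,L),(P,K))).
P and K form a cherry on this tree, so they are sister taxa.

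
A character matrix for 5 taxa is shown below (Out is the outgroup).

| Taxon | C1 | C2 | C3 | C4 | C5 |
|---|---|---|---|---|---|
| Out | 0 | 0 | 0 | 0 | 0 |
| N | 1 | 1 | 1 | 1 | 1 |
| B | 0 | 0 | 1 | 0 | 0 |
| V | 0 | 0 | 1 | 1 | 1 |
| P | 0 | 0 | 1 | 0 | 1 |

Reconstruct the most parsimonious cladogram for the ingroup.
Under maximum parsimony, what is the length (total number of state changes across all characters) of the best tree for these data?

The outgroup has state '0' for every character, so '1' is the derived state throughout.
C1: derived state '1' in N only — an autapomorphy, so it tells us nothing about relationships among taxa.
C2 (derived state '1') is unique to N (autapomorphy; uninformative for grouping).
C3 (derived state '1') is shared by all ingroup taxa — unites the whole ingroup.
C4 (derived state '1') is shared by N and V — a synapomorphy uniting that clade.
C5 (derived state '1') is shared by N, P, and V — a synapomorphy uniting that clade.
Most parsimonious ingroup topology: (((N,V),P),B).
Changes per character on this tree: C1: 1; C2: 1; C3: 1; C4: 1; C5: 1.
Total = 5.

5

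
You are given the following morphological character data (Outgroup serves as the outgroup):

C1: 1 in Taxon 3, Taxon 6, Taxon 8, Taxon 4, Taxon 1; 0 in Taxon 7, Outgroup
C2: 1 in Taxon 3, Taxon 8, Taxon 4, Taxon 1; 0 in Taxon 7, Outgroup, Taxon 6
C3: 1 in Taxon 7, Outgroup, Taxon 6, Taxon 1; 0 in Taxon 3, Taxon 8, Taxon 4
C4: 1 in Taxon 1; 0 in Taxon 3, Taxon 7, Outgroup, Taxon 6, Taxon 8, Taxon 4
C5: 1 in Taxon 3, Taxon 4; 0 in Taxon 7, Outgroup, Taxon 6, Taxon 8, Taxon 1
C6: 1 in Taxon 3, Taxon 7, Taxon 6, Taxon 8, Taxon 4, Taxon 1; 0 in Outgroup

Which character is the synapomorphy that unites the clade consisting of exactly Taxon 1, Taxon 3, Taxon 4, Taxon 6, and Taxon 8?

Character polarity is set by the outgroup: the derived state is whichever differs from the outgroup's state, so for C3 the derived state is '0', and for the remaining characters it is '1'.
C1: derived state '1' in Taxon 1, Taxon 3, Taxon 4, Taxon 6, and Taxon 8 only — synapomorphy for {Taxon 1, Taxon 3, Taxon 4, Taxon 6, Taxon 8}.
Only Taxon 1, Taxon 3, Taxon 4, and Taxon 8 show the derived state '1' for C2, supporting them as a clade.
Only Taxon 3, Taxon 4, and Taxon 8 show the derived state '0' for C3, supporting them as a clade.
C4 (derived state '1') is unique to Taxon 1 (autapomorphy; uninformative for grouping).
Only Taxon 3 and Taxon 4 show the derived state '1' for C5, supporting them as a clade.
C6 (derived state '1') is shared by all ingroup taxa — unites the whole ingroup.
Most parsimonious ingroup topology: (Taxon 7,(((Taxon 8,(Taxon 4,Taxon 3)),Taxon 1),Taxon 6)).
The clade {Taxon 1, Taxon 3, Taxon 4, Taxon 6, Taxon 8} is supported by C1: its derived state '1' occurs in exactly those taxa and in no other taxon (including the outgroup).

C1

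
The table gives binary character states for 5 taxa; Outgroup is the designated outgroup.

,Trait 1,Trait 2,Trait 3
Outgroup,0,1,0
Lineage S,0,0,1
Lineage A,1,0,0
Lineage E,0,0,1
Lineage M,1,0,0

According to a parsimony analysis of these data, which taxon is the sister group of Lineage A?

Character polarity is set by the outgroup: the derived state is whichever differs from the outgroup's state, so for Trait 2 the derived state is '0', and for the remaining characters it is '1'.
Trait 1 (derived state '1') is shared by Lineage A and Lineage M — a synapomorphy uniting that clade.
Trait 2 (derived state '0') is shared by all ingroup taxa — unites the whole ingroup.
Trait 3 (derived state '1') is shared by Lineage E and Lineage S — a synapomorphy uniting that clade.
Most parsimonious ingroup topology: ((Lineage S,Lineage E),(Lineage A,Lineage M)).
Lineage A and Lineage M form a cherry on this tree, so they are sister taxa.

Lineage M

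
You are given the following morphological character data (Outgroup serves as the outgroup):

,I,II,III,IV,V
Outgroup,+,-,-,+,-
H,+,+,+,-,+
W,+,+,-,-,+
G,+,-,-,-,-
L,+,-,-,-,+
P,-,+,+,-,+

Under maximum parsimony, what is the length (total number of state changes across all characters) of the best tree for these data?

5

Character polarity is set by the outgroup: the derived state is whichever differs from the outgroup's state, so for I, IV the derived state is '-', and for the remaining characters it is '+'.
I: derived state '-' in P only — an autapomorphy, so it tells us nothing about relationships among taxa.
Only H, P, and W show the derived state '+' for II, supporting them as a clade.
III (derived state '+') is shared by H and P — a synapomorphy uniting that clade.
IV (derived state '-') is shared by all ingroup taxa — unites the whole ingroup.
Only H, L, P, and W show the derived state '+' for V, supporting them as a clade.
Most parsimonious ingroup topology: ((((H,P),W),L),G).
Changes per character on this tree: I: 1; II: 1; III: 1; IV: 1; V: 1.
Total = 5.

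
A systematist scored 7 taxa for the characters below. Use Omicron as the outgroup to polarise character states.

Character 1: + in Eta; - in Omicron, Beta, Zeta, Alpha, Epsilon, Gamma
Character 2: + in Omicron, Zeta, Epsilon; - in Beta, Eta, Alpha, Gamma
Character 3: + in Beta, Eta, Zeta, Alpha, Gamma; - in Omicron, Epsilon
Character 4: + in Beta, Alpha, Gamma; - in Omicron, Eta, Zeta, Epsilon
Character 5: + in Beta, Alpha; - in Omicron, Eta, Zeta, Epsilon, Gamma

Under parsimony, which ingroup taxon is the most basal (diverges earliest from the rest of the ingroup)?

Character polarity is set by the outgroup: the derived state is whichever differs from the outgroup's state, so for Character 2 the derived state is '-', and for the remaining characters it is '+'.
Character 1: derived state '+' in Eta only — an autapomorphy, so it tells us nothing about relationships among taxa.
Character 2: derived state '-' in Alpha, Beta, Eta, and Gamma only — synapomorphy for {Alpha, Beta, Eta, Gamma}.
Character 3: derived state '+' in Alpha, Beta, Eta, Gamma, and Zeta only — synapomorphy for {Alpha, Beta, Eta, Gamma, Zeta}.
Character 4 (derived state '+') is shared by Alpha, Beta, and Gamma — a synapomorphy uniting that clade.
Only Alpha and Beta show the derived state '+' for Character 5, supporting them as a clade.
Most parsimonious ingroup topology: (((((Beta,Alpha),Gamma),Eta),Zeta),Epsilon).
Epsilon is sister to the clade containing all other ingroup taxa, so it is the earliest-diverging (most basal) ingroup lineage.

Epsilon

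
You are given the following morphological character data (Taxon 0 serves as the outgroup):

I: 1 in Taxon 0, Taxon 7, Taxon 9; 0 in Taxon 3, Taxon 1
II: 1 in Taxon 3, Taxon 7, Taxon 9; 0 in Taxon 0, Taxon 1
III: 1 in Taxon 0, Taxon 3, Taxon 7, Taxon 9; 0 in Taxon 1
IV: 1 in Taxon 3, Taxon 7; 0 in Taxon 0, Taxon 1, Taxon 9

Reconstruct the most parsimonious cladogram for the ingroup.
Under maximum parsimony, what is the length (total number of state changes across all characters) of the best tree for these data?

Character polarity is set by the outgroup: the derived state is whichever differs from the outgroup's state, so for I, III the derived state is '0', and for the remaining characters it is '1'.
I (state '0') occurs in Taxon 1 and Taxon 3 but conflicts with the nesting implied by the other characters — most parsimoniously interpreted as homoplasy.
II: derived state '1' in Taxon 3, Taxon 7, and Taxon 9 only — synapomorphy for {Taxon 3, Taxon 7, Taxon 9}.
III (derived state '0') is unique to Taxon 1 (autapomorphy; uninformative for grouping).
IV: derived state '1' in Taxon 3 and Taxon 7 only — synapomorphy for {Taxon 3, Taxon 7}.
Most parsimonious ingroup topology: (((Taxon 3,Taxon 7),Taxon 9),Taxon 1).
Changes per character on this tree: I: 2; II: 1; III: 1; IV: 1.
Total = 5.

5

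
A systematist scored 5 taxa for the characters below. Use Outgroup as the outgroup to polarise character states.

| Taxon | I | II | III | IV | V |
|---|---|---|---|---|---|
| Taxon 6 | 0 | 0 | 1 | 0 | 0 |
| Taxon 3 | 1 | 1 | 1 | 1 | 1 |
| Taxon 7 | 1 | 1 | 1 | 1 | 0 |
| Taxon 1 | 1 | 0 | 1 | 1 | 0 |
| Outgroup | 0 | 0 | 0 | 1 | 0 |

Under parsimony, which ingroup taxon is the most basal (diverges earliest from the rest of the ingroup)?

Character polarity is set by the outgroup: the derived state is whichever differs from the outgroup's state, so for IV the derived state is '0', and for the remaining characters it is '1'.
I: derived state '1' in Taxon 1, Taxon 3, and Taxon 7 only — synapomorphy for {Taxon 1, Taxon 3, Taxon 7}.
Only Taxon 3 and Taxon 7 show the derived state '1' for II, supporting them as a clade.
III (derived state '1') is shared by all ingroup taxa — unites the whole ingroup.
IV: derived state '0' in Taxon 6 only — an autapomorphy, so it tells us nothing about relationships among taxa.
V: derived state '1' in Taxon 3 only — an autapomorphy, so it tells us nothing about relationships among taxa.
Most parsimonious ingroup topology: (Taxon 6,((Taxon 3,Taxon 7),Taxon 1)).
Taxon 6 is sister to the clade containing all other ingroup taxa, so it is the earliest-diverging (most basal) ingroup lineage.

Taxon 6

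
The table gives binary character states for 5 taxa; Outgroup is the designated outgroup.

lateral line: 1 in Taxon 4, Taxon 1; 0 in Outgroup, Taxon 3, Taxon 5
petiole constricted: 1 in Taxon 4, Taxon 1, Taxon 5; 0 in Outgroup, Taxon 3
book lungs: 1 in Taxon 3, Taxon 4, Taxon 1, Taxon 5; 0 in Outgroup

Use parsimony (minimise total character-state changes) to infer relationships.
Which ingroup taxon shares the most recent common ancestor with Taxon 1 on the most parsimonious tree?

The outgroup has state '0' for every character, so '1' is the derived state throughout.
lateral line (derived state '1') is shared by Taxon 1 and Taxon 4 — a synapomorphy uniting that clade.
petiole constricted (derived state '1') is shared by Taxon 1, Taxon 4, and Taxon 5 — a synapomorphy uniting that clade.
book lungs (derived state '1') is shared by all ingroup taxa — unites the whole ingroup.
Most parsimonious ingroup topology: (Taxon 3,((Taxon 4,Taxon 1),Taxon 5)).
Taxon 1 and Taxon 4 form a cherry on this tree, so they are sister taxa.

Taxon 4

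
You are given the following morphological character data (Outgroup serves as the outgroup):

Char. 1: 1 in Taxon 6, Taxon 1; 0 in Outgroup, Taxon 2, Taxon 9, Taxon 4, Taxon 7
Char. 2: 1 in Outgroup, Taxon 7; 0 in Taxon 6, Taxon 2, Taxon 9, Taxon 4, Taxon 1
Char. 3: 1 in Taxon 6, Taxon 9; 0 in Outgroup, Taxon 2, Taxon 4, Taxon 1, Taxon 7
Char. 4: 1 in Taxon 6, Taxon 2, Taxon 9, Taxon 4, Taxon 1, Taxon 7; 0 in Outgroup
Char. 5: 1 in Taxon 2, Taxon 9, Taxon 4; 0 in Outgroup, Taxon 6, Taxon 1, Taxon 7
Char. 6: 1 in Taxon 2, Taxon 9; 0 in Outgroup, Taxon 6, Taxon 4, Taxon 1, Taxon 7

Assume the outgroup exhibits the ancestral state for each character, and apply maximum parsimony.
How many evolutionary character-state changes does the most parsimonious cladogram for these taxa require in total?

Character polarity is set by the outgroup: the derived state is whichever differs from the outgroup's state, so for Char. 2 the derived state is '0', and for the remaining characters it is '1'.
Char. 1 (derived state '1') is shared by Taxon 1 and Taxon 6 — a synapomorphy uniting that clade.
Char. 2: derived state '0' in Taxon 1, Taxon 2, Taxon 4, Taxon 6, and Taxon 9 only — synapomorphy for {Taxon 1, Taxon 2, Taxon 4, Taxon 6, Taxon 9}.
Char. 3 groups Taxon 6 and Taxon 9, which is incompatible with the clades supported by the remaining characters; treating it as convergent (homoplasy) costs fewer steps than any alternative tree.
All ingroup taxa share the derived state '1' for Char. 4; it defines the ingroup but does not resolve relationships within it.
Char. 5 (derived state '1') is shared by Taxon 2, Taxon 4, and Taxon 9 — a synapomorphy uniting that clade.
Char. 6: derived state '1' in Taxon 2 and Taxon 9 only — synapomorphy for {Taxon 2, Taxon 9}.
Most parsimonious ingroup topology: (Taxon 7,((Taxon 4,(Taxon 2,Taxon 9)),(Taxon 6,Taxon 1))).
Changes per character on this tree: Char. 1: 1; Char. 2: 1; Char. 3: 2; Char. 4: 1; Char. 5: 1; Char. 6: 1.
Total = 7.

7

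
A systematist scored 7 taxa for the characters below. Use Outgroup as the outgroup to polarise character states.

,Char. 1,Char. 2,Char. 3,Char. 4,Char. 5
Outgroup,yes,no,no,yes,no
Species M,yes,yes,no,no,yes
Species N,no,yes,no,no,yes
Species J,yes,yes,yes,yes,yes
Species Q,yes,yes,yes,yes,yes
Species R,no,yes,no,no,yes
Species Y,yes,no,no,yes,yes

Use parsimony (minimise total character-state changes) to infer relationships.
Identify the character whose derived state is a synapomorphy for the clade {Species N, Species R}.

Character polarity is set by the outgroup: the derived state is whichever differs from the outgroup's state, so for Char. 1, Char. 4 the derived state is 'no', and for the remaining characters it is 'yes'.
Only Species N and Species R show the derived state 'no' for Char. 1, supporting them as a clade.
Char. 2: derived state 'yes' in Species J, Species M, Species N, Species Q, and Species R only — synapomorphy for {Species J, Species M, Species N, Species Q, Species R}.
Char. 3: derived state 'yes' in Species J and Species Q only — synapomorphy for {Species J, Species Q}.
Char. 4: derived state 'no' in Species M, Species N, and Species R only — synapomorphy for {Species M, Species N, Species R}.
Char. 5 (derived state 'yes') is shared by all ingroup taxa — unites the whole ingroup.
Most parsimonious ingroup topology: (((Species M,(Species N,Species R)),(Species J,Species Q)),Species Y).
The clade {Species N, Species R} is supported by Char. 1: its derived state 'no' occurs in exactly those taxa and in no other taxon (including the outgroup).

Char. 1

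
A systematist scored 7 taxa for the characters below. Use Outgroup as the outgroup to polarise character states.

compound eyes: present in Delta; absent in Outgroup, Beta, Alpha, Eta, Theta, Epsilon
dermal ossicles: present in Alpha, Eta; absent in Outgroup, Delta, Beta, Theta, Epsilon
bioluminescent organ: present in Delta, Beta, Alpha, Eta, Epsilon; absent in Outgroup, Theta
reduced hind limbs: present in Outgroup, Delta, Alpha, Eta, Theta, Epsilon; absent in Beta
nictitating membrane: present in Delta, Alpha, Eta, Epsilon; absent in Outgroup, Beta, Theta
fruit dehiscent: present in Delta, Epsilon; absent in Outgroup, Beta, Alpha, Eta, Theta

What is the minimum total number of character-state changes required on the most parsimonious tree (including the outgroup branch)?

6

Character polarity is set by the outgroup: the derived state is whichever differs from the outgroup's state, so for reduced hind limbs the derived state is 'absent', and for the remaining characters it is 'present'.
compound eyes: derived state 'present' in Delta only — an autapomorphy, so it tells us nothing about relationships among taxa.
dermal ossicles: derived state 'present' in Alpha and Eta only — synapomorphy for {Alpha, Eta}.
bioluminescent organ: derived state 'present' in Alpha, Beta, Delta, Epsilon, and Eta only — synapomorphy for {Alpha, Beta, Delta, Epsilon, Eta}.
reduced hind limbs (derived state 'absent') is unique to Beta (autapomorphy; uninformative for grouping).
Only Alpha, Delta, Epsilon, and Eta show the derived state 'present' for nictitating membrane, supporting them as a clade.
fruit dehiscent (derived state 'present') is shared by Delta and Epsilon — a synapomorphy uniting that clade.
Most parsimonious ingroup topology: ((((Delta,Epsilon),(Alpha,Eta)),Beta),Theta).
Changes per character on this tree: compound eyes: 1; dermal ossicles: 1; bioluminescent organ: 1; reduced hind limbs: 1; nictitating membrane: 1; fruit dehiscent: 1.
Total = 6.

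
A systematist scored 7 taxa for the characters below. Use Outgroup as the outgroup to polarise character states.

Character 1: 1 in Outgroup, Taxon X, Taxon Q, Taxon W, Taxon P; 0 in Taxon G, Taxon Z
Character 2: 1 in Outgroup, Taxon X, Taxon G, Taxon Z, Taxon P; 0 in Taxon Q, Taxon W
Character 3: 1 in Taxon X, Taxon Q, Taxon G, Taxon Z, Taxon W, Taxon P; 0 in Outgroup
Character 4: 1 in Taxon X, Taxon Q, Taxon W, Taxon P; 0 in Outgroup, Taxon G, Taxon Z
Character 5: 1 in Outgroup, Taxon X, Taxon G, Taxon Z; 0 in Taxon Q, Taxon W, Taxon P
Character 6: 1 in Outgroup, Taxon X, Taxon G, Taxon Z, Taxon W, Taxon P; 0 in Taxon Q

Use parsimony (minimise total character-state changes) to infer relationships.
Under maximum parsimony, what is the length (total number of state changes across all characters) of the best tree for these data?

6

Character polarity is set by the outgroup: the derived state is whichever differs from the outgroup's state, so for Character 1, Character 2, Character 5, Character 6 the derived state is '0', and for the remaining characters it is '1'.
Character 1: derived state '0' in Taxon G and Taxon Z only — synapomorphy for {Taxon G, Taxon Z}.
Character 2: derived state '0' in Taxon Q and Taxon W only — synapomorphy for {Taxon Q, Taxon W}.
All ingroup taxa share the derived state '1' for Character 3; it defines the ingroup but does not resolve relationships within it.
Character 4: derived state '1' in Taxon P, Taxon Q, Taxon W, and Taxon X only — synapomorphy for {Taxon P, Taxon Q, Taxon W, Taxon X}.
Character 5: derived state '0' in Taxon P, Taxon Q, and Taxon W only — synapomorphy for {Taxon P, Taxon Q, Taxon W}.
Character 6: derived state '0' in Taxon Q only — an autapomorphy, so it tells us nothing about relationships among taxa.
Most parsimonious ingroup topology: ((Taxon X,((Taxon Q,Taxon W),Taxon P)),(Taxon G,Taxon Z)).
Changes per character on this tree: Character 1: 1; Character 2: 1; Character 3: 1; Character 4: 1; Character 5: 1; Character 6: 1.
Total = 6.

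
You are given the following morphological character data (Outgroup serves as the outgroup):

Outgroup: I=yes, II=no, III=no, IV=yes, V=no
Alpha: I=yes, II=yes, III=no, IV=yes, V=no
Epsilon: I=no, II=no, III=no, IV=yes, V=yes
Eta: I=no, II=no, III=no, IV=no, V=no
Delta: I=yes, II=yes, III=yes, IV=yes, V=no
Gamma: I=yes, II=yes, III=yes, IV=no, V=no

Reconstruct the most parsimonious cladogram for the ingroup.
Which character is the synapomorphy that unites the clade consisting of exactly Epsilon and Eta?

Character polarity is set by the outgroup: the derived state is whichever differs from the outgroup's state, so for I, IV the derived state is 'no', and for the remaining characters it is 'yes'.
I (derived state 'no') is shared by Epsilon and Eta — a synapomorphy uniting that clade.
II (derived state 'yes') is shared by Alpha, Delta, and Gamma — a synapomorphy uniting that clade.
Only Delta and Gamma show the derived state 'yes' for III, supporting them as a clade.
IV (state 'no') occurs in Eta and Gamma but conflicts with the nesting implied by the other characters — most parsimoniously interpreted as homoplasy.
V: derived state 'yes' in Epsilon only — an autapomorphy, so it tells us nothing about relationships among taxa.
Most parsimonious ingroup topology: ((Alpha,(Delta,Gamma)),(Epsilon,Eta)).
The clade {Epsilon, Eta} is supported by I: its derived state 'no' occurs in exactly those taxa and in no other taxon (including the outgroup).

I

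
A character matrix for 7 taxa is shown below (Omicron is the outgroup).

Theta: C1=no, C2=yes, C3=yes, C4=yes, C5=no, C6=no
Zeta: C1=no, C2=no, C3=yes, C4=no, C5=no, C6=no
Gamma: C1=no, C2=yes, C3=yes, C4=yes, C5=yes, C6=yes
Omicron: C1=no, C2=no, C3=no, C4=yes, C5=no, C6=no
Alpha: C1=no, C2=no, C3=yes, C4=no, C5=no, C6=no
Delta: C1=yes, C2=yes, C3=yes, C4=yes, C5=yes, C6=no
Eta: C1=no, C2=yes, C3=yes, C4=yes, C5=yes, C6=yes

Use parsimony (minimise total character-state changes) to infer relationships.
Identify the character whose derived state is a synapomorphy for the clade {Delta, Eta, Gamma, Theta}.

C2

Character polarity is set by the outgroup: the derived state is whichever differs from the outgroup's state, so for C4 the derived state is 'no', and for the remaining characters it is 'yes'.
C1 (derived state 'yes') is unique to Delta (autapomorphy; uninformative for grouping).
C2 (derived state 'yes') is shared by Delta, Eta, Gamma, and Theta — a synapomorphy uniting that clade.
All ingroup taxa share the derived state 'yes' for C3; it defines the ingroup but does not resolve relationships within it.
C4: derived state 'no' in Alpha and Zeta only — synapomorphy for {Alpha, Zeta}.
C5: derived state 'yes' in Delta, Eta, and Gamma only — synapomorphy for {Delta, Eta, Gamma}.
Only Eta and Gamma show the derived state 'yes' for C6, supporting them as a clade.
Most parsimonious ingroup topology: ((Zeta,Alpha),((Delta,(Gamma,Eta)),Theta)).
The clade {Delta, Eta, Gamma, Theta} is supported by C2: its derived state 'yes' occurs in exactly those taxa and in no other taxon (including the outgroup).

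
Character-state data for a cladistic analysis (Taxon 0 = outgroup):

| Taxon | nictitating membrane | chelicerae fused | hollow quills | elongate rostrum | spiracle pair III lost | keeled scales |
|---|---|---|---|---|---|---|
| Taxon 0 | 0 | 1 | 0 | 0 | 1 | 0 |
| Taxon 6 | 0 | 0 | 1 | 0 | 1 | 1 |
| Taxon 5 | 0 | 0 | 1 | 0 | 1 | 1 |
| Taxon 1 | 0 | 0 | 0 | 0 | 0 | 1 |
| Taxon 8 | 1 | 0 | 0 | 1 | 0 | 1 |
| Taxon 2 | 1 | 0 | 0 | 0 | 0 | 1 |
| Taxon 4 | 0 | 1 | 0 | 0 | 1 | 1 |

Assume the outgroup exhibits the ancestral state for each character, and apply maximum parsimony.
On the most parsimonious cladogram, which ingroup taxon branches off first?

Taxon 4

Character polarity is set by the outgroup: the derived state is whichever differs from the outgroup's state, so for chelicerae fused, spiracle pair III lost the derived state is '0', and for the remaining characters it is '1'.
nictitating membrane (derived state '1') is shared by Taxon 2 and Taxon 8 — a synapomorphy uniting that clade.
chelicerae fused: derived state '0' in Taxon 1, Taxon 2, Taxon 5, Taxon 6, and Taxon 8 only — synapomorphy for {Taxon 1, Taxon 2, Taxon 5, Taxon 6, Taxon 8}.
hollow quills (derived state '1') is shared by Taxon 5 and Taxon 6 — a synapomorphy uniting that clade.
elongate rostrum: derived state '1' in Taxon 8 only — an autapomorphy, so it tells us nothing about relationships among taxa.
spiracle pair III lost (derived state '0') is shared by Taxon 1, Taxon 2, and Taxon 8 — a synapomorphy uniting that clade.
All ingroup taxa share the derived state '1' for keeled scales; it defines the ingroup but does not resolve relationships within it.
Most parsimonious ingroup topology: (((Taxon 6,Taxon 5),(Taxon 1,(Taxon 8,Taxon 2))),Taxon 4).
Taxon 4 is sister to the clade containing all other ingroup taxa, so it is the earliest-diverging (most basal) ingroup lineage.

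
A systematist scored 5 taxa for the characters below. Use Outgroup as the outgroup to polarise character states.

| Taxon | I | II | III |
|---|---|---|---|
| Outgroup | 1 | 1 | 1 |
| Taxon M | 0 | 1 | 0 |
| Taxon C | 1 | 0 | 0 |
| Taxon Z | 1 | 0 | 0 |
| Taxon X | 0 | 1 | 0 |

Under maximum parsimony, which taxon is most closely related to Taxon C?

Taxon Z

The outgroup has state '1' for every character, so '0' is the derived state throughout.
Only Taxon M and Taxon X show the derived state '0' for I, supporting them as a clade.
II (derived state '0') is shared by Taxon C and Taxon Z — a synapomorphy uniting that clade.
III (derived state '0') is shared by all ingroup taxa — unites the whole ingroup.
Most parsimonious ingroup topology: ((Taxon M,Taxon X),(Taxon C,Taxon Z)).
Taxon C and Taxon Z form a cherry on this tree, so they are sister taxa.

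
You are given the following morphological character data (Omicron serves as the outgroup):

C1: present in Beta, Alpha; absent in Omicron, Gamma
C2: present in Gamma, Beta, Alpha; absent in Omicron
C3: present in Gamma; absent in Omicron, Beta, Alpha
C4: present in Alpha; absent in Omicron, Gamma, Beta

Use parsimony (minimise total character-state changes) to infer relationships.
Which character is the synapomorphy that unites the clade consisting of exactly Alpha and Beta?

C1

The outgroup has state 'absent' for every character, so 'present' is the derived state throughout.
Only Alpha and Beta show the derived state 'present' for C1, supporting them as a clade.
C2 (derived state 'present') is shared by all ingroup taxa — unites the whole ingroup.
C3: derived state 'present' in Gamma only — an autapomorphy, so it tells us nothing about relationships among taxa.
C4 (derived state 'present') is unique to Alpha (autapomorphy; uninformative for grouping).
Most parsimonious ingroup topology: (Gamma,(Beta,Alpha)).
The clade {Alpha, Beta} is supported by C1: its derived state 'present' occurs in exactly those taxa and in no other taxon (including the outgroup).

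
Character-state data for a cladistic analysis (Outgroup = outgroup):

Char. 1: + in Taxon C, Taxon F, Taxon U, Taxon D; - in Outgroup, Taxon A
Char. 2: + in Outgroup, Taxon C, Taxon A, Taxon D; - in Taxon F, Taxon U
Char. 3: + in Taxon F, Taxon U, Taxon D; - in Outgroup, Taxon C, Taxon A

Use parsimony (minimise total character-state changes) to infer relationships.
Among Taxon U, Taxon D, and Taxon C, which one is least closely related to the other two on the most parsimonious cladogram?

Taxon C

Character polarity is set by the outgroup: the derived state is whichever differs from the outgroup's state, so for Char. 2 the derived state is '-', and for the remaining characters it is '+'.
Char. 1 (derived state '+') is shared by Taxon C, Taxon D, Taxon F, and Taxon U — a synapomorphy uniting that clade.
Char. 2: derived state '-' in Taxon F and Taxon U only — synapomorphy for {Taxon F, Taxon U}.
Char. 3 (derived state '+') is shared by Taxon D, Taxon F, and Taxon U — a synapomorphy uniting that clade.
Most parsimonious ingroup topology: ((Taxon C,((Taxon F,Taxon U),Taxon D)),Taxon A).
Taxon U and Taxon D share a more recent common ancestor with each other than either does with Taxon C, so Taxon C is the least closely related of the three.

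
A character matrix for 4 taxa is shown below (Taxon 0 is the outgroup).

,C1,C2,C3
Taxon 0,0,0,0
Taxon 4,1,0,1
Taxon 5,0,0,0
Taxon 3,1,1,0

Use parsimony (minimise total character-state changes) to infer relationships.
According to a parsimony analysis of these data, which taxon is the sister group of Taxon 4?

Taxon 3

The outgroup has state '0' for every character, so '1' is the derived state throughout.
C1: derived state '1' in Taxon 3 and Taxon 4 only — synapomorphy for {Taxon 3, Taxon 4}.
C2 (derived state '1') is unique to Taxon 3 (autapomorphy; uninformative for grouping).
C3: derived state '1' in Taxon 4 only — an autapomorphy, so it tells us nothing about relationships among taxa.
Most parsimonious ingroup topology: ((Taxon 4,Taxon 3),Taxon 5).
Taxon 4 and Taxon 3 form a cherry on this tree, so they are sister taxa.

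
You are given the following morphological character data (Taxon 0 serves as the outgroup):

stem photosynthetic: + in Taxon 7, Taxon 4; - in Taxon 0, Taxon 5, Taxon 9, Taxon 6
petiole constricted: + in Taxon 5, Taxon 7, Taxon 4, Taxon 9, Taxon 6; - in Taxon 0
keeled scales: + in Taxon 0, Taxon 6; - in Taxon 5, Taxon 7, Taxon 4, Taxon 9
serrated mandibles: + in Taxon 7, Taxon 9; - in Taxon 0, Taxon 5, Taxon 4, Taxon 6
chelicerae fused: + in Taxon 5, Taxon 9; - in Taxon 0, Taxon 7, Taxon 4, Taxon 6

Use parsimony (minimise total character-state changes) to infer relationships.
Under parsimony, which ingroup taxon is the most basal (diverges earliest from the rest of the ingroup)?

Character polarity is set by the outgroup: the derived state is whichever differs from the outgroup's state, so for keeled scales the derived state is '-', and for the remaining characters it is '+'.
Only Taxon 4 and Taxon 7 show the derived state '+' for stem photosynthetic, supporting them as a clade.
petiole constricted (derived state '+') is shared by all ingroup taxa — unites the whole ingroup.
Only Taxon 4, Taxon 5, Taxon 7, and Taxon 9 show the derived state '-' for keeled scales, supporting them as a clade.
serrated mandibles groups Taxon 7 and Taxon 9, which is incompatible with the clades supported by the remaining characters; treating it as convergent (homoplasy) costs fewer steps than any alternative tree.
chelicerae fused: derived state '+' in Taxon 5 and Taxon 9 only — synapomorphy for {Taxon 5, Taxon 9}.
Most parsimonious ingroup topology: (((Taxon 5,Taxon 9),(Taxon 7,Taxon 4)),Taxon 6).
Taxon 6 is sister to the clade containing all other ingroup taxa, so it is the earliest-diverging (most basal) ingroup lineage.

Taxon 6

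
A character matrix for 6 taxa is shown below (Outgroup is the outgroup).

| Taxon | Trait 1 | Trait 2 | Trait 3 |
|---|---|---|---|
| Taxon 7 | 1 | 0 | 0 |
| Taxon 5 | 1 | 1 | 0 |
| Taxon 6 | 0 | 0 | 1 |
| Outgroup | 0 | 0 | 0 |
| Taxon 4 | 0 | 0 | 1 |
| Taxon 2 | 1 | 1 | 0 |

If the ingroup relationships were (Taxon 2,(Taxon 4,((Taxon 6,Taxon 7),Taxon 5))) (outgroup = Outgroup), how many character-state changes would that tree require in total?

7

Map each character onto (Taxon 2,(Taxon 4,((Taxon 6,Taxon 7),Taxon 5))) (rooted by Outgroup) and count the minimum state changes it requires (Fitch parsimony):
Trait 1: 3; Trait 2: 2; Trait 3: 2.
Total tree length = 7.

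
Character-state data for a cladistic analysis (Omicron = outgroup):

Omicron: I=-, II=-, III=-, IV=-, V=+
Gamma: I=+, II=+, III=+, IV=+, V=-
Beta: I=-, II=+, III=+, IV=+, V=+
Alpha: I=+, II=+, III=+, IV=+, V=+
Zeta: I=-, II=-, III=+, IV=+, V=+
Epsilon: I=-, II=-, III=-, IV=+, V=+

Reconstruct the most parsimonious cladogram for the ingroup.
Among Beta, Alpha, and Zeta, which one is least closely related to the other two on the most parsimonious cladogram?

Character polarity is set by the outgroup: the derived state is whichever differs from the outgroup's state, so for V the derived state is '-', and for the remaining characters it is '+'.
Only Alpha and Gamma show the derived state '+' for I, supporting them as a clade.
Only Alpha, Beta, and Gamma show the derived state '+' for II, supporting them as a clade.
Only Alpha, Beta, Gamma, and Zeta show the derived state '+' for III, supporting them as a clade.
All ingroup taxa share the derived state '+' for IV; it defines the ingroup but does not resolve relationships within it.
V: derived state '-' in Gamma only — an autapomorphy, so it tells us nothing about relationships among taxa.
Most parsimonious ingroup topology: ((((Gamma,Alpha),Beta),Zeta),Epsilon).
Alpha and Beta share a more recent common ancestor with each other than either does with Zeta, so Zeta is the least closely related of the three.

Zeta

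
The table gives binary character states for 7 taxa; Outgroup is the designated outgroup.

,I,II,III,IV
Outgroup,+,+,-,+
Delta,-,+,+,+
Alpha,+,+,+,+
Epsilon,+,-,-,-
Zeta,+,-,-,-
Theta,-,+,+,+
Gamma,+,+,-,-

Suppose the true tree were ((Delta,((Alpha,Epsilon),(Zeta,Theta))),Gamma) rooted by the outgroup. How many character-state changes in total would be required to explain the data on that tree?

Map each character onto ((Delta,((Alpha,Epsilon),(Zeta,Theta))),Gamma) (rooted by Outgroup) and count the minimum state changes it requires (Fitch parsimony):
I: 2; II: 2; III: 3; IV: 3.
Total tree length = 10.

10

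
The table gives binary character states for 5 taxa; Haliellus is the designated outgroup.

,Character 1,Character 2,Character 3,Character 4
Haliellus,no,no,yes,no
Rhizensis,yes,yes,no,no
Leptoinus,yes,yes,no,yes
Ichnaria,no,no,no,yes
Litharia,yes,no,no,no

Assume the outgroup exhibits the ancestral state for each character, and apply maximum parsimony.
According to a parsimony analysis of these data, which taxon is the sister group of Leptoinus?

Character polarity is set by the outgroup: the derived state is whichever differs from the outgroup's state, so for Character 3 the derived state is 'no', and for the remaining characters it is 'yes'.
Only Leptoinus, Litharia, and Rhizensis show the derived state 'yes' for Character 1, supporting them as a clade.
Only Leptoinus and Rhizensis show the derived state 'yes' for Character 2, supporting them as a clade.
All ingroup taxa share the derived state 'no' for Character 3; it defines the ingroup but does not resolve relationships within it.
Character 4 groups Ichnaria and Leptoinus, which is incompatible with the clades supported by the remaining characters; treating it as convergent (homoplasy) costs fewer steps than any alternative tree.
Most parsimonious ingroup topology: (((Rhizensis,Leptoinus),Litharia),Ichnaria).
Leptoinus and Rhizensis form a cherry on this tree, so they are sister taxa.

Rhizensis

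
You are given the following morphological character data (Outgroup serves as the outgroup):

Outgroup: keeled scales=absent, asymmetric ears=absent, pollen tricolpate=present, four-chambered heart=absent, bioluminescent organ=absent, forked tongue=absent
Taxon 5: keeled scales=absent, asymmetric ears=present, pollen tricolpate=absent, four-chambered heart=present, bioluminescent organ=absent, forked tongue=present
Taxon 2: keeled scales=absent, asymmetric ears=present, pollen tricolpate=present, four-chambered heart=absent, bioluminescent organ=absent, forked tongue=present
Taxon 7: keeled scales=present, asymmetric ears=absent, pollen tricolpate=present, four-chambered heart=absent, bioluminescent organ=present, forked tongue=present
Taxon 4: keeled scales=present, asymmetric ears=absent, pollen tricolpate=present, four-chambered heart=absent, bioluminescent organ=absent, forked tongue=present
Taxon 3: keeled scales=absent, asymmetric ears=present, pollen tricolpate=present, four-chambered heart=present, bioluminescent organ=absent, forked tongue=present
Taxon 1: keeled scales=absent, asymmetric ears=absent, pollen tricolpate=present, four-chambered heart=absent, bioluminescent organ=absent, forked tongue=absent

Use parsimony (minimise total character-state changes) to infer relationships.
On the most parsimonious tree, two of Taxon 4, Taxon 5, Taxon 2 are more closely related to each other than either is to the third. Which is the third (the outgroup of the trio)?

Taxon 4

Character polarity is set by the outgroup: the derived state is whichever differs from the outgroup's state, so for pollen tricolpate the derived state is 'absent', and for the remaining characters it is 'present'.
keeled scales: derived state 'present' in Taxon 4 and Taxon 7 only — synapomorphy for {Taxon 4, Taxon 7}.
asymmetric ears (derived state 'present') is shared by Taxon 2, Taxon 3, and Taxon 5 — a synapomorphy uniting that clade.
pollen tricolpate (derived state 'absent') is unique to Taxon 5 (autapomorphy; uninformative for grouping).
four-chambered heart (derived state 'present') is shared by Taxon 3 and Taxon 5 — a synapomorphy uniting that clade.
bioluminescent organ (derived state 'present') is unique to Taxon 7 (autapomorphy; uninformative for grouping).
forked tongue: derived state 'present' in Taxon 2, Taxon 3, Taxon 4, Taxon 5, and Taxon 7 only — synapomorphy for {Taxon 2, Taxon 3, Taxon 4, Taxon 5, Taxon 7}.
Most parsimonious ingroup topology: ((((Taxon 5,Taxon 3),Taxon 2),(Taxon 7,Taxon 4)),Taxon 1).
Taxon 2 and Taxon 5 share a more recent common ancestor with each other than either does with Taxon 4, so Taxon 4 is the least closely related of the three.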